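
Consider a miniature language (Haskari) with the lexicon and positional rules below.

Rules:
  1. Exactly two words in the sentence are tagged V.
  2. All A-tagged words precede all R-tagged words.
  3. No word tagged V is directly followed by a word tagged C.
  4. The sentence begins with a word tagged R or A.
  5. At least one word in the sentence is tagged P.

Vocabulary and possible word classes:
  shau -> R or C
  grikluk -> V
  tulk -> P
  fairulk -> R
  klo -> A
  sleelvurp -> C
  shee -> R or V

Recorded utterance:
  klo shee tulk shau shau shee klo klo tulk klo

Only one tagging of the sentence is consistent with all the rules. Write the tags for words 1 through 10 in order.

A V P C C V A A P A

Candidates per position — 1:klo {A}; 2:shee {R,V}; 3:tulk {P}; 4:shau {R,C}; 5:shau {R,C}; 6:shee {R,V}; 7:klo {A}; 8:klo {A}; 9:tulk {P}; 10:klo {A}.
Position 2: tagging it R would leave rule 1 unsatisfiable, so it must be V.
Position 4: tagging it R would leave rule 2 unsatisfiable, so it must be C.
Position 5: tagging it R would leave rule 2 unsatisfiable, so it must be C.
Position 6: tagging it R would leave rule 1 unsatisfiable, so it must be V.
That leaves exactly one tagging: A V P C C V A A P A.
Verifying each rule — rule 1 ✓; rule 2 ✓; rule 3 ✓; rule 4 ✓; rule 5 ✓.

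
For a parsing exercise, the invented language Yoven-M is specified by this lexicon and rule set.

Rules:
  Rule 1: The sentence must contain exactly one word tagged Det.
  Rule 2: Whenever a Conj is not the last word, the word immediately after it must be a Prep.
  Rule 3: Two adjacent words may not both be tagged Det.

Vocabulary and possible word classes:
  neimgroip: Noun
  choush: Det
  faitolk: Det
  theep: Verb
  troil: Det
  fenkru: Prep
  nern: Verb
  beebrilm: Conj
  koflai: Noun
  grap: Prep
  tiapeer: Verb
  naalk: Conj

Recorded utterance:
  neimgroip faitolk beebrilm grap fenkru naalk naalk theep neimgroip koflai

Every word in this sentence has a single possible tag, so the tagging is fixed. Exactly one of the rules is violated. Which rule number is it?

2

Fixed tagging: Noun Det Conj Prep Prep Conj Conj Verb Noun Noun.
Applying the rules: R1 holds, R2 violated, R3 holds.
Only rule 2 fails.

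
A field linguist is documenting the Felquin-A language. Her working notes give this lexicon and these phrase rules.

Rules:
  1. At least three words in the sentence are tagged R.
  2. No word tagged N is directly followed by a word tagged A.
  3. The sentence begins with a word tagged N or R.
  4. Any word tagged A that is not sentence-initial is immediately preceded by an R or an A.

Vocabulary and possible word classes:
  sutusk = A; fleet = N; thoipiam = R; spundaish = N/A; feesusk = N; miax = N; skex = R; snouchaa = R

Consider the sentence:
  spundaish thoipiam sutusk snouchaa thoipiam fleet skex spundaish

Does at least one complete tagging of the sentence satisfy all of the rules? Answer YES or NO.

Candidates per position — 1:spundaish {N,A}; 2:thoipiam {R}; 3:sutusk {A}; 4:snouchaa {R}; 5:thoipiam {R}; 6:fleet {N}; 7:skex {R}; 8:spundaish {N,A}.
One satisfying assignment: N R A R R N R N.
Checking: rule 1 holds; rule 2 holds; rule 3 holds; rule 4 holds.

YES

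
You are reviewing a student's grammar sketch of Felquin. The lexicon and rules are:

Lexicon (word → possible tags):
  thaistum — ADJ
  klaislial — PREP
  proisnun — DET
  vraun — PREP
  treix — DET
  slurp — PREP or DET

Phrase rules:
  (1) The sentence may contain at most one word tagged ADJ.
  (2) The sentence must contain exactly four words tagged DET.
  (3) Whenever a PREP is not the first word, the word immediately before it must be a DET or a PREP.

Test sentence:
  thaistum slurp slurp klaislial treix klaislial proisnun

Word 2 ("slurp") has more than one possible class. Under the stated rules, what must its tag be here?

Candidates per position — 1:thaistum {ADJ}; 2:slurp {PREP,DET}; 3:slurp {PREP,DET}; 4:klaislial {PREP}; 5:treix {DET}; 6:klaislial {PREP}; 7:proisnun {DET}.
Position 2: PREP is ruled out by rule 2; that leaves DET.
Position 3: PREP is ruled out by rule 2; that leaves DET.
So the tagging must be: ADJ DET DET PREP DET PREP DET.
Verifying each rule — rule 1 holds; rule 2 holds; rule 3 holds.

DET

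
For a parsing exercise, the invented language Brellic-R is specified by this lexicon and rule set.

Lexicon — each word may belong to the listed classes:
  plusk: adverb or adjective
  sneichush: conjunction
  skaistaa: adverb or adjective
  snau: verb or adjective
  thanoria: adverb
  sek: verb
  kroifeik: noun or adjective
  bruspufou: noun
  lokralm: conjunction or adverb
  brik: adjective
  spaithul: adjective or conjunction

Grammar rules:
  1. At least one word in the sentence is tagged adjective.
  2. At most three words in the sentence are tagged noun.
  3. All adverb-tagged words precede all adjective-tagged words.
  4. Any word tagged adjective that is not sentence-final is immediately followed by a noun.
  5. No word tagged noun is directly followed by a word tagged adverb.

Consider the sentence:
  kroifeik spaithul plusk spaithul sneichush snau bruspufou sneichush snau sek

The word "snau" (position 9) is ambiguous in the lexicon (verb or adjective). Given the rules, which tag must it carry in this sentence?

Candidates per position — 1:kroifeik {noun,adjective}; 2:spaithul {adjective,conjunction}; 3:plusk {adverb,adjective}; 4:spaithul {adjective,conjunction}; 5:sneichush {conjunction}; 6:snau {verb,adjective}; 7:bruspufou {noun}; 8:sneichush {conjunction}; 9:snau {verb,adjective}; 10:sek {verb}.
If word 1 were adjective, no tagging could satisfy rule 4; so word 1 is noun.
If word 2 were adjective, no tagging could satisfy rule 4; so word 2 is conjunction.
If word 3 were adjective, no tagging could satisfy rule 4; so word 3 is adverb.
If word 4 were adjective, no tagging could satisfy rule 4; so word 4 is conjunction.
If word 9 were adjective, no tagging could satisfy rule 4; so word 9 is verb.
If word 6 were verb, no tagging could satisfy rule 1; so word 6 is adjective.
So the tagging must be: noun conjunction adverb conjunction conjunction adjective noun conjunction verb verb.
Checking: rule 1 ok; rule 2 ok; rule 3 ok; rule 4 ok; rule 5 ok.

verb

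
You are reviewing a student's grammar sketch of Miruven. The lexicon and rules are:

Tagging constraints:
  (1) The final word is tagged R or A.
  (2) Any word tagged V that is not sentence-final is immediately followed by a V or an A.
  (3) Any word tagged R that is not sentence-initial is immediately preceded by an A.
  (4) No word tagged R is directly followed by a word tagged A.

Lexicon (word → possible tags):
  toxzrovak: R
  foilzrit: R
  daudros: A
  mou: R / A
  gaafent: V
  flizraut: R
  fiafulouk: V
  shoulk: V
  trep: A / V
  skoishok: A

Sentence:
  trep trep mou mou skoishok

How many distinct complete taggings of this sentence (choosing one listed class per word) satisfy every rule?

Candidates per position — 1:trep {A,V}; 2:trep {A,V}; 3:mou {R,A}; 4:mou {R,A}; 5:skoishok {A}.
There are 16 candidate sequences in total.
The sequences that satisfy every rule: A A A A A; A V A A A; V A A A A; V V A A A.
Count = 4.

4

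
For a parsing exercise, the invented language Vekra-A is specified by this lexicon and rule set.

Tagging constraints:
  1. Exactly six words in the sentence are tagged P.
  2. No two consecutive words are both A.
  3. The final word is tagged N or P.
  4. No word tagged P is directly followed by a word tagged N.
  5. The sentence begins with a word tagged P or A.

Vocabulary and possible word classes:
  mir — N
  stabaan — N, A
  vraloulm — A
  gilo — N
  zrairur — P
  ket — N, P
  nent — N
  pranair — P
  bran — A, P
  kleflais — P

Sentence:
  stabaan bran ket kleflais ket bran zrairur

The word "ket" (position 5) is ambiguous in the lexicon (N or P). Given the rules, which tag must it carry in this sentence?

P

Candidates per position — 1:stabaan {N,A}; 2:bran {A,P}; 3:ket {N,P}; 4:kleflais {P}; 5:ket {N,P}; 6:bran {A,P}; 7:zrairur {P}.
Position 1: N is ruled out by rule 5; that leaves A.
Position 2: A is ruled out by rule 1; that leaves P.
Position 3: N is ruled out by rule 1; that leaves P.
Position 5: N is ruled out by rule 1; that leaves P.
Position 6: A is ruled out by rule 1; that leaves P.
The only consistent sequence is: A P P P P P P.
Rule-by-rule: rule 1 holds; rule 2 holds; rule 3 holds; rule 4 holds; rule 5 holds.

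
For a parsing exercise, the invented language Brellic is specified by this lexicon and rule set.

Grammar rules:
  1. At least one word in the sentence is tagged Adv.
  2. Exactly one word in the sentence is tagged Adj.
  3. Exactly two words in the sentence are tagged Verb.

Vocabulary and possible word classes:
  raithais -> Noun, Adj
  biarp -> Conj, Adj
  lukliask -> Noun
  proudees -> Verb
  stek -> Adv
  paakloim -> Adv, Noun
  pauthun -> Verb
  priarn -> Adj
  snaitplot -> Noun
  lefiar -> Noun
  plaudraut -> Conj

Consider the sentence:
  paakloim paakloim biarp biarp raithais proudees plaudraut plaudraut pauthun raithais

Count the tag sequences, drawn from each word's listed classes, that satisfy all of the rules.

12

Candidates per position — 1:paakloim {Adv,Noun}; 2:paakloim {Adv,Noun}; 3:biarp {Conj,Adj}; 4:biarp {Conj,Adj}; 5:raithais {Noun,Adj}; 6:proudees {Verb}; 7:plaudraut {Conj}; 8:plaudraut {Conj}; 9:pauthun {Verb}; 10:raithais {Noun,Adj}.
There are 64 candidate sequences in total.
Checking each against the rules leaves 12 sequences.
Count = 12.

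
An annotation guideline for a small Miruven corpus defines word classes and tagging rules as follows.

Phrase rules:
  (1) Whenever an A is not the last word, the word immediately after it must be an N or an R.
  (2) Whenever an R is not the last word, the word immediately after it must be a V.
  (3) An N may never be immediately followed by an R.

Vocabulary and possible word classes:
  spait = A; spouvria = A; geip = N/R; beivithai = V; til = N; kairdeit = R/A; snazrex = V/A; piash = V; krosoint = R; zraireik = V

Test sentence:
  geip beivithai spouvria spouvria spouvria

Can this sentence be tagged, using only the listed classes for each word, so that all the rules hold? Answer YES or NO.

Candidates per position — 1:geip {N,R}; 2:beivithai {V}; 3:spouvria {A}; 4:spouvria {A}; 5:spouvria {A}.
Rule 1 cannot be satisfied by any choice of tags from the lexicon.
So there is no consistent tagging.

NO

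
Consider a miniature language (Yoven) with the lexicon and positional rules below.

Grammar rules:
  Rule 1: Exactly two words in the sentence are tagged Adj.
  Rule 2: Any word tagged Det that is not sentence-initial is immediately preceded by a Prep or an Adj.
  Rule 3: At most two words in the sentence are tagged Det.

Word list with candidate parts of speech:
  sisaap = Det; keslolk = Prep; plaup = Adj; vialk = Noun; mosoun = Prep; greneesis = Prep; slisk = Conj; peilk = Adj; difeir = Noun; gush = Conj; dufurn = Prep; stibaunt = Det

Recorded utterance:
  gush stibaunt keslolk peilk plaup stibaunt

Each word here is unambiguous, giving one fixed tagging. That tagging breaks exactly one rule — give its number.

Fixed tagging: Conj Det Prep Adj Adj Det.
Applying the rules: R1 holds, R2 violated, R3 holds.
Only rule 2 fails.

2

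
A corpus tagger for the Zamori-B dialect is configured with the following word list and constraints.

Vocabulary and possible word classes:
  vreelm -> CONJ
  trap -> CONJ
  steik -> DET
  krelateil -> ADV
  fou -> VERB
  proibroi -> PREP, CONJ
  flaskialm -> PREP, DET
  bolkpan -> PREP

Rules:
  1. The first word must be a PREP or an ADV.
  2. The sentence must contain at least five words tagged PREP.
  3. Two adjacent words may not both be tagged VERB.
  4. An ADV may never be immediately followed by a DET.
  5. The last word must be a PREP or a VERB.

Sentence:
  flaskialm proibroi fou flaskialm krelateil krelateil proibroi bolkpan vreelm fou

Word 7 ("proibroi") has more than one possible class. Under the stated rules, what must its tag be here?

Candidates per position — 1:flaskialm {PREP,DET}; 2:proibroi {PREP,CONJ}; 3:fou {VERB}; 4:flaskialm {PREP,DET}; 5:krelateil {ADV}; 6:krelateil {ADV}; 7:proibroi {PREP,CONJ}; 8:bolkpan {PREP}; 9:vreelm {CONJ}; 10:fou {VERB}.
At position 1, choosing DET makes rule 1 impossible to satisfy; hence PREP.
At position 2, choosing CONJ makes rule 2 impossible to satisfy; hence PREP.
At position 4, choosing DET makes rule 2 impossible to satisfy; hence PREP.
At position 7, choosing CONJ makes rule 2 impossible to satisfy; hence PREP.
The unique satisfying tagging is: PREP PREP VERB PREP ADV ADV PREP PREP CONJ VERB.
Rule-by-rule: rule 1 ✓; rule 2 ✓; rule 3 ✓; rule 4 ✓; rule 5 ✓.

PREP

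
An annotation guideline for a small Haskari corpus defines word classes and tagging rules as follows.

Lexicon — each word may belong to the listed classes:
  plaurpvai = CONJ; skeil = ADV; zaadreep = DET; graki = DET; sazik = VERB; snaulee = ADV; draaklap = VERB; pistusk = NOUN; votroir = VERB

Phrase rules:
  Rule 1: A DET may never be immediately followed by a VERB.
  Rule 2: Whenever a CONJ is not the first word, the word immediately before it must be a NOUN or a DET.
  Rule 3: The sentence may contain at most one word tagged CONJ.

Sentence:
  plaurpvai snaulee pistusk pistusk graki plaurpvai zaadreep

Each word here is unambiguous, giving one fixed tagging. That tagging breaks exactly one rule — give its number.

3

Fixed tagging: CONJ ADV NOUN NOUN DET CONJ DET.
Rule check: R1 ✓, R2 ✓, R3 ✗.
Only rule 3 fails.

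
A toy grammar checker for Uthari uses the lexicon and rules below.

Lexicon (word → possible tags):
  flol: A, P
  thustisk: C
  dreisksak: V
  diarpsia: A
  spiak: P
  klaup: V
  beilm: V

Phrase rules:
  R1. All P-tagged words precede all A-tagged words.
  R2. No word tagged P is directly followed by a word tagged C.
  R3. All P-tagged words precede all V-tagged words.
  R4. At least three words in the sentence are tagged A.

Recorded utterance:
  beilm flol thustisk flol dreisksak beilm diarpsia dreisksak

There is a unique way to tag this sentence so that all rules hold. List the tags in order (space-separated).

Candidates per position — 1:beilm {V}; 2:flol {A,P}; 3:thustisk {C}; 4:flol {A,P}; 5:dreisksak {V}; 6:beilm {V}; 7:diarpsia {A}; 8:dreisksak {V}.
Position 2: P is ruled out by rule 2; that leaves A.
Position 4: P is ruled out by rule 1; that leaves A.
So the tagging must be: V A C A V V A V.
Verifying each rule — rule 1 satisfied; rule 2 satisfied; rule 3 satisfied; rule 4 satisfied.

V A C A V V A V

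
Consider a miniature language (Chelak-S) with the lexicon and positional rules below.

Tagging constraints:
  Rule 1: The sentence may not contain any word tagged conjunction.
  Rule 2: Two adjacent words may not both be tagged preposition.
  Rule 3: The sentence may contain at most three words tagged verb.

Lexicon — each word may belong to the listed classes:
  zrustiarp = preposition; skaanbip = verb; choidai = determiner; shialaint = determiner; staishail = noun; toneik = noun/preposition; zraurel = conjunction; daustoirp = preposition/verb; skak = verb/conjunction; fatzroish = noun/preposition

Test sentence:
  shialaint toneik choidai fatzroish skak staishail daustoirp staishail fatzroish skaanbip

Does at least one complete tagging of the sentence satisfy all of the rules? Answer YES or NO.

YES

Candidates per position — 1:shialaint {determiner}; 2:toneik {noun,preposition}; 3:choidai {determiner}; 4:fatzroish {noun,preposition}; 5:skak {verb,conjunction}; 6:staishail {noun}; 7:daustoirp {preposition,verb}; 8:staishail {noun}; 9:fatzroish {noun,preposition}; 10:skaanbip {verb}.
One satisfying assignment: determiner preposition determiner noun verb noun verb noun noun verb.
Verifying each rule — rule 1 ok; rule 2 ok; rule 3 ok.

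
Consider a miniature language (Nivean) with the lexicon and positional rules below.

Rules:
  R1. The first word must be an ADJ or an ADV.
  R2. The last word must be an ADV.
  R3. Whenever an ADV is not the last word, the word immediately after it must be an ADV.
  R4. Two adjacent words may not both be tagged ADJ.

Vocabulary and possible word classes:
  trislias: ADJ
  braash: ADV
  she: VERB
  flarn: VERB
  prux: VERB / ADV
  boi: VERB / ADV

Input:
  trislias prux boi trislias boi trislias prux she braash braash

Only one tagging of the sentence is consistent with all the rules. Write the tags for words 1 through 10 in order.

Candidates per position — 1:trislias {ADJ}; 2:prux {VERB,ADV}; 3:boi {VERB,ADV}; 4:trislias {ADJ}; 5:boi {VERB,ADV}; 6:trislias {ADJ}; 7:prux {VERB,ADV}; 8:she {VERB}; 9:braash {ADV}; 10:braash {ADV}.
If word 2 were ADV, no tagging could satisfy rule 3; so word 2 is VERB.
If word 3 were ADV, no tagging could satisfy rule 3; so word 3 is VERB.
If word 5 were ADV, no tagging could satisfy rule 3; so word 5 is VERB.
If word 7 were ADV, no tagging could satisfy rule 3; so word 7 is VERB.
The only consistent sequence is: ADJ VERB VERB ADJ VERB ADJ VERB VERB ADV ADV.
Verifying each rule — rule 1 satisfied; rule 2 satisfied; rule 3 satisfied; rule 4 satisfied.

ADJ VERB VERB ADJ VERB ADJ VERB VERB ADV ADV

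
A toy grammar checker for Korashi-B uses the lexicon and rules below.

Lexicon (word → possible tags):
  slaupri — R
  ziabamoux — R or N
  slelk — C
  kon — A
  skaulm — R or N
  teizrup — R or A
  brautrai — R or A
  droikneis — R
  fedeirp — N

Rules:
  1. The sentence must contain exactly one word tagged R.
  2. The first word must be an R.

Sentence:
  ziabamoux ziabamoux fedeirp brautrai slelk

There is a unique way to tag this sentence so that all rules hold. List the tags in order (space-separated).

R N N A C

Candidates per position — 1:ziabamoux {R,N}; 2:ziabamoux {R,N}; 3:fedeirp {N}; 4:brautrai {R,A}; 5:slelk {C}.
If word 1 were N, no tagging could satisfy rule 2; so word 1 is R.
If word 2 were R, no tagging could satisfy rule 1; so word 2 is N.
If word 4 were R, no tagging could satisfy rule 1; so word 4 is A.
The unique satisfying tagging is: R N N A C.
Checking: rule 1 holds; rule 2 holds.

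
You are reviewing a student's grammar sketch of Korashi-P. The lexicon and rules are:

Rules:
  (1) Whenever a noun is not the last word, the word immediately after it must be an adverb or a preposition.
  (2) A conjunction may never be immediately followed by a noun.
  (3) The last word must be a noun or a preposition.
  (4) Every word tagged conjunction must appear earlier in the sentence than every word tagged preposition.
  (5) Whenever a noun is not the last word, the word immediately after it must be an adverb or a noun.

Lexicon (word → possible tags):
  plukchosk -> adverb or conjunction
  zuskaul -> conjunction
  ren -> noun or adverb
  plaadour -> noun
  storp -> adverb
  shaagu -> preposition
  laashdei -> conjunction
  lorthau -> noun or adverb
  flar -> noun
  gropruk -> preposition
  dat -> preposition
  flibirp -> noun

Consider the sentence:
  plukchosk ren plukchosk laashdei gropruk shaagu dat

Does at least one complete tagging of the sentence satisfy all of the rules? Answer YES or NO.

YES

Candidates per position — 1:plukchosk {adverb,conjunction}; 2:ren {noun,adverb}; 3:plukchosk {adverb,conjunction}; 4:laashdei {conjunction}; 5:gropruk {preposition}; 6:shaagu {preposition}; 7:dat {preposition}.
One satisfying assignment: conjunction adverb adverb conjunction preposition preposition preposition.
Verifying each rule — rule 1 ✓; rule 2 ✓; rule 3 ✓; rule 4 ✓; rule 5 ✓.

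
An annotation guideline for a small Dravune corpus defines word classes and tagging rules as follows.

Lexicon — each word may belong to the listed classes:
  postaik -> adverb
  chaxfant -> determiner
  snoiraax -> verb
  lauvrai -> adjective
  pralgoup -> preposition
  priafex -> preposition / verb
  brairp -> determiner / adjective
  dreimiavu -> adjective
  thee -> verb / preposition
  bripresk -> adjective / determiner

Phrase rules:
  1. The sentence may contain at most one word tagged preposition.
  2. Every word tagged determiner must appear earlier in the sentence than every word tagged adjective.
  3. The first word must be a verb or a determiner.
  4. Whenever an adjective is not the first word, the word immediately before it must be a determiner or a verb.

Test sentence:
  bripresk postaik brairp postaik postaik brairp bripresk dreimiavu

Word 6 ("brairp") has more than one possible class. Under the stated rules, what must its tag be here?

Candidates per position — 1:bripresk {adjective,determiner}; 2:postaik {adverb}; 3:brairp {determiner,adjective}; 4:postaik {adverb}; 5:postaik {adverb}; 6:brairp {determiner,adjective}; 7:bripresk {adjective,determiner}; 8:dreimiavu {adjective}.
At position 1, choosing adjective makes rule 3 impossible to satisfy; hence determiner.
At position 3, choosing adjective makes rule 4 impossible to satisfy; hence determiner.
At position 6, choosing adjective makes rule 4 impossible to satisfy; hence determiner.
At position 7, choosing adjective makes rule 4 impossible to satisfy; hence determiner.
The only consistent sequence is: determiner adverb determiner adverb adverb determiner determiner adjective.
Verifying each rule — rule 1 holds; rule 2 holds; rule 3 holds; rule 4 holds.

determiner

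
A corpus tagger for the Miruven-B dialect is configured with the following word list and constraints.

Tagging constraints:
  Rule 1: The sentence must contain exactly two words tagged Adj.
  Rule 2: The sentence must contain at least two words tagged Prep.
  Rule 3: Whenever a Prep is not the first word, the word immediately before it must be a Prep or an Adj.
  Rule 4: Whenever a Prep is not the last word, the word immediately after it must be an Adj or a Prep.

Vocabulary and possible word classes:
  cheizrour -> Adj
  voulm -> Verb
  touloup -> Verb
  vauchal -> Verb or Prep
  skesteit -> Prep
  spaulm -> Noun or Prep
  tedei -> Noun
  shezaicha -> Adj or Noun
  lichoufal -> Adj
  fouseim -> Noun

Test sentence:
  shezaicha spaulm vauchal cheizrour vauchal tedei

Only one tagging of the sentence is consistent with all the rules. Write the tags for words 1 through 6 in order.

Adj Prep Prep Adj Verb Noun

Candidates per position — 1:shezaicha {Adj,Noun}; 2:spaulm {Noun,Prep}; 3:vauchal {Verb,Prep}; 4:cheizrour {Adj}; 5:vauchal {Verb,Prep}; 6:tedei {Noun}.
Word 1 cannot be Noun — rule 1 would then fail for every completion. It is Adj.
Word 5 cannot be Prep — rule 4 would then fail for every completion. It is Verb.
Word 2 cannot be Noun — rule 2 would then fail for every completion. It is Prep.
Word 3 cannot be Verb — rule 2 would then fail for every completion. It is Prep.
The only consistent sequence is: Adj Prep Prep Adj Verb Noun.
Verifying each rule — rule 1 ✓; rule 2 ✓; rule 3 ✓; rule 4 ✓.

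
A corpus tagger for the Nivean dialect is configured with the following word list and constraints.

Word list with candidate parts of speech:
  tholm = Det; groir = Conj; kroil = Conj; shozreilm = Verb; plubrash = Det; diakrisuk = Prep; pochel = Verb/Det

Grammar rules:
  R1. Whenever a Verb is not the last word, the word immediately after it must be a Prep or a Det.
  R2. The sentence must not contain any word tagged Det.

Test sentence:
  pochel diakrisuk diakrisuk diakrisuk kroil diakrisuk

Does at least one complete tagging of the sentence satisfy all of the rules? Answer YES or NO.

YES

Candidates per position — 1:pochel {Verb,Det}; 2:diakrisuk {Prep}; 3:diakrisuk {Prep}; 4:diakrisuk {Prep}; 5:kroil {Conj}; 6:diakrisuk {Prep}.
One satisfying assignment: Verb Prep Prep Prep Conj Prep.
Verifying each rule — rule 1 holds; rule 2 holds.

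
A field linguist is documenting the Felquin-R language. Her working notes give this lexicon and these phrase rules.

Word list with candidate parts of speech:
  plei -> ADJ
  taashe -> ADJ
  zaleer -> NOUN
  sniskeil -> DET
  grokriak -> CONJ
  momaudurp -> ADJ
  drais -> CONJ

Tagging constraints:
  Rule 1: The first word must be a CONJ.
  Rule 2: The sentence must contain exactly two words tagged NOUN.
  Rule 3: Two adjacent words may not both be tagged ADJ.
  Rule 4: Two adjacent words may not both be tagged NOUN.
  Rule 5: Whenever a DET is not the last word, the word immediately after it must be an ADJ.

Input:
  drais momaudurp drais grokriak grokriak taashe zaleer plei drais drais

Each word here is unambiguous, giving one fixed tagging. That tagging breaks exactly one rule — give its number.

Fixed tagging: CONJ ADJ CONJ CONJ CONJ ADJ NOUN ADJ CONJ CONJ.
Checking each rule: R1 holds, R2 violated, R3 holds, R4 holds, R5 holds.
Only rule 2 fails.

2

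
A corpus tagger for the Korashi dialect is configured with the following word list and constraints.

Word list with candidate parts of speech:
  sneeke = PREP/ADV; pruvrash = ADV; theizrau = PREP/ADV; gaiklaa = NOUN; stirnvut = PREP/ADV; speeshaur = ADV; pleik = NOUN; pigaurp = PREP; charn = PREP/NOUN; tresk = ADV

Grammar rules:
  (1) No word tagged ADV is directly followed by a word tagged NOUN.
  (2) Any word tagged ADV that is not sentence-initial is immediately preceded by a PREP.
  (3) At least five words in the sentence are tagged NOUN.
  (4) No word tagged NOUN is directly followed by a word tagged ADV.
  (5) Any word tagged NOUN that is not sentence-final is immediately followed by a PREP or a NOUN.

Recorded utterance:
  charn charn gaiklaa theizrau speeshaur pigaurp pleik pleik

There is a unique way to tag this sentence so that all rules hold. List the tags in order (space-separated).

NOUN NOUN NOUN PREP ADV PREP NOUN NOUN

Candidates per position — 1:charn {PREP,NOUN}; 2:charn {PREP,NOUN}; 3:gaiklaa {NOUN}; 4:theizrau {PREP,ADV}; 5:speeshaur {ADV}; 6:pigaurp {PREP}; 7:pleik {NOUN}; 8:pleik {NOUN}.
At position 1, choosing PREP makes rule 3 impossible to satisfy; hence NOUN.
At position 2, choosing PREP makes rule 3 impossible to satisfy; hence NOUN.
At position 4, choosing ADV makes rule 2 impossible to satisfy; hence PREP.
That leaves exactly one tagging: NOUN NOUN NOUN PREP ADV PREP NOUN NOUN.
Verifying each rule — rule 1 satisfied; rule 2 satisfied; rule 3 satisfied; rule 4 satisfied; rule 5 satisfied.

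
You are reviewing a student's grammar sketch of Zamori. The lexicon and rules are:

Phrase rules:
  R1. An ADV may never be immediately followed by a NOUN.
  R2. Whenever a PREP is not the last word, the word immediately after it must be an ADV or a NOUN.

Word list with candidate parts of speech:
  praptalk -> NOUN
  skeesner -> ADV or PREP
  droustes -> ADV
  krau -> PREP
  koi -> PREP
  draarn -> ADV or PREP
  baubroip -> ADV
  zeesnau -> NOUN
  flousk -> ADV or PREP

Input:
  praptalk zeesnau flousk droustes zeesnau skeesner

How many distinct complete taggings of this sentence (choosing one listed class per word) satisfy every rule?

Candidates per position — 1:praptalk {NOUN}; 2:zeesnau {NOUN}; 3:flousk {ADV,PREP}; 4:droustes {ADV}; 5:zeesnau {NOUN}; 6:skeesner {ADV,PREP}.
There are 4 candidate sequences in total.
Rule 1 cannot be satisfied by any choice of tags from the lexicon.
So there is no consistent tagging.
Count = 0.

0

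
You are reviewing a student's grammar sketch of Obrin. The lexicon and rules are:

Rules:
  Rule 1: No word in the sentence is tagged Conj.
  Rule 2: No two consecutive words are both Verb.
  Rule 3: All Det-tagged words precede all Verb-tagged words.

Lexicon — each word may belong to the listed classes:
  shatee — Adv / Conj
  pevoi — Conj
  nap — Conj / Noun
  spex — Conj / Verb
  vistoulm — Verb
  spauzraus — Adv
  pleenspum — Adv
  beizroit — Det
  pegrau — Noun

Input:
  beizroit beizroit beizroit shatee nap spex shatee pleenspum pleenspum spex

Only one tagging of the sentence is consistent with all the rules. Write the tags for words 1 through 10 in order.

Det Det Det Adv Noun Verb Adv Adv Adv Verb

Candidates per position — 1:beizroit {Det}; 2:beizroit {Det}; 3:beizroit {Det}; 4:shatee {Adv,Conj}; 5:nap {Conj,Noun}; 6:spex {Conj,Verb}; 7:shatee {Adv,Conj}; 8:pleenspum {Adv}; 9:pleenspum {Adv}; 10:spex {Conj,Verb}.
Word 4 cannot be Conj — rule 1 would then fail for every completion. It is Adv.
Word 5 cannot be Conj — rule 1 would then fail for every completion. It is Noun.
Word 6 cannot be Conj — rule 1 would then fail for every completion. It is Verb.
Word 7 cannot be Conj — rule 1 would then fail for every completion. It is Adv.
Word 10 cannot be Conj — rule 1 would then fail for every completion. It is Verb.
That leaves exactly one tagging: Det Det Det Adv Noun Verb Adv Adv Adv Verb.
Rule-by-rule: rule 1 satisfied; rule 2 satisfied; rule 3 satisfied.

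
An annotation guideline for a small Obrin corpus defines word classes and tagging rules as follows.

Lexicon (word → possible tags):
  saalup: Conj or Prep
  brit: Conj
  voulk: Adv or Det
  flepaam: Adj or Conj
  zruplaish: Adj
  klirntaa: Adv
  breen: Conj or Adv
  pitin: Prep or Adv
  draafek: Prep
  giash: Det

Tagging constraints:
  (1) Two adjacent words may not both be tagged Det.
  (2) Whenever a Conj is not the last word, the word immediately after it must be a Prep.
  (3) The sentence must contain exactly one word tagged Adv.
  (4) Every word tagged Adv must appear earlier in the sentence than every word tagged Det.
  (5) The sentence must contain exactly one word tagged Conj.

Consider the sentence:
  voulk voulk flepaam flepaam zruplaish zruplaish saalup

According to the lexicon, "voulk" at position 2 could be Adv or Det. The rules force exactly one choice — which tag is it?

Candidates per position — 1:voulk {Adv,Det}; 2:voulk {Adv,Det}; 3:flepaam {Adj,Conj}; 4:flepaam {Adj,Conj}; 5:zruplaish {Adj}; 6:zruplaish {Adj}; 7:saalup {Conj,Prep}.
Position 3: Conj is ruled out by rule 2; that leaves Adj.
Position 4: Conj is ruled out by rule 2; that leaves Adj.
Position 7: Prep is ruled out by rule 5; that leaves Conj.
Position 2: the remaining choice is settled jointly with positions 1 — only Det at position 2 is part of a tagging that satisfies every rule.
That leaves exactly one tagging: Adv Det Adj Adj Adj Adj Conj.
Verifying each rule — rule 1 ok; rule 2 ok; rule 3 ok; rule 4 ok; rule 5 ok.

Det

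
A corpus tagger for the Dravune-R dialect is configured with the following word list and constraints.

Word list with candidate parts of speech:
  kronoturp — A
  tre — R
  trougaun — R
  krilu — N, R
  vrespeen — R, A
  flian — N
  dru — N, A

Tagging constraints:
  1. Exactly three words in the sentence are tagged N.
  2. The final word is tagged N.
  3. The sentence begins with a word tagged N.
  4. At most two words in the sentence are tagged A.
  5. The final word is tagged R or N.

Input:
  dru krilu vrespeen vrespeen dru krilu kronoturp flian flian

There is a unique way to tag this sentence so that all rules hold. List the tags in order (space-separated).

Candidates per position — 1:dru {N,A}; 2:krilu {N,R}; 3:vrespeen {R,A}; 4:vrespeen {R,A}; 5:dru {N,A}; 6:krilu {N,R}; 7:kronoturp {A}; 8:flian {N}; 9:flian {N}.
Position 1: tagging it A would leave rule 3 unsatisfiable, so it must be N.
Position 2: tagging it N would leave rule 1 unsatisfiable, so it must be R.
Position 5: tagging it N would leave rule 1 unsatisfiable, so it must be A.
Position 6: tagging it N would leave rule 1 unsatisfiable, so it must be R.
Position 3: tagging it A would leave rule 4 unsatisfiable, so it must be R.
Position 4: tagging it A would leave rule 4 unsatisfiable, so it must be R.
So the tagging must be: N R R R A R A N N.
Verifying each rule — rule 1 ok; rule 2 ok; rule 3 ok; rule 4 ok; rule 5 ok.

N R R R A R A N N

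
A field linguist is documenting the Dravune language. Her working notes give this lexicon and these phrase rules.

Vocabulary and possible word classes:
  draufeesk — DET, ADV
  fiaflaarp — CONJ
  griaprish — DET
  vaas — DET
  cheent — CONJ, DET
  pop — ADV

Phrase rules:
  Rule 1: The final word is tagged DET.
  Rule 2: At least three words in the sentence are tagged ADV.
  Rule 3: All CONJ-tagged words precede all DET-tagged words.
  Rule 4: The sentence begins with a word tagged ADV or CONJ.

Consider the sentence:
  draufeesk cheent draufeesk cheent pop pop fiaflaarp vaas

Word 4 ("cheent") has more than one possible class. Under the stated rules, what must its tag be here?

Candidates per position — 1:draufeesk {DET,ADV}; 2:cheent {CONJ,DET}; 3:draufeesk {DET,ADV}; 4:cheent {CONJ,DET}; 5:pop {ADV}; 6:pop {ADV}; 7:fiaflaarp {CONJ}; 8:vaas {DET}.
If word 1 were DET, no tagging could satisfy rule 3; so word 1 is ADV.
If word 2 were DET, no tagging could satisfy rule 3; so word 2 is CONJ.
If word 3 were DET, no tagging could satisfy rule 3; so word 3 is ADV.
If word 4 were DET, no tagging could satisfy rule 3; so word 4 is CONJ.
So the tagging must be: ADV CONJ ADV CONJ ADV ADV CONJ DET.
Verifying each rule — rule 1 holds; rule 2 holds; rule 3 holds; rule 4 holds.

CONJ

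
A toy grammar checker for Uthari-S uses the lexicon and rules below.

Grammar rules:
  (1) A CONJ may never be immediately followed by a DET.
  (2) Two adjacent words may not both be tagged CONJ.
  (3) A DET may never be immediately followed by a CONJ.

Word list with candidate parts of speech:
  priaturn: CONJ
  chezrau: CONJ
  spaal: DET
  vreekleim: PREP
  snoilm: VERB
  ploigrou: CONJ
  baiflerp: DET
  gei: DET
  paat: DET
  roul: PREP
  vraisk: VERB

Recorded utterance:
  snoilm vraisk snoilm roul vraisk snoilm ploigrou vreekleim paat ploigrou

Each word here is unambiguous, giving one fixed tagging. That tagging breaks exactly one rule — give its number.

3

Fixed tagging: VERB VERB VERB PREP VERB VERB CONJ PREP DET CONJ.
Rule check: R1 ok, R2 ok, R3 fails.
Only rule 3 fails.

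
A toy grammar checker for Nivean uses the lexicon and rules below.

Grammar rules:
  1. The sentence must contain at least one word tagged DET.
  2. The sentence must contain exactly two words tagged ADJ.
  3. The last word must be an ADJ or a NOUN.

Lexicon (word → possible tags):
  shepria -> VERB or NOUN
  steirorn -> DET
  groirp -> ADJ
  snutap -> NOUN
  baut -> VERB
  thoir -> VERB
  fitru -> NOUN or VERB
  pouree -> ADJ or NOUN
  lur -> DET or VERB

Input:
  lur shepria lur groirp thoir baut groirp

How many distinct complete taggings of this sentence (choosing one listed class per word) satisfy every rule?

6

Candidates per position — 1:lur {DET,VERB}; 2:shepria {VERB,NOUN}; 3:lur {DET,VERB}; 4:groirp {ADJ}; 5:thoir {VERB}; 6:baut {VERB}; 7:groirp {ADJ}.
There are 8 candidate sequences in total.
Checking each against the rules leaves 6 sequences.
Count = 6.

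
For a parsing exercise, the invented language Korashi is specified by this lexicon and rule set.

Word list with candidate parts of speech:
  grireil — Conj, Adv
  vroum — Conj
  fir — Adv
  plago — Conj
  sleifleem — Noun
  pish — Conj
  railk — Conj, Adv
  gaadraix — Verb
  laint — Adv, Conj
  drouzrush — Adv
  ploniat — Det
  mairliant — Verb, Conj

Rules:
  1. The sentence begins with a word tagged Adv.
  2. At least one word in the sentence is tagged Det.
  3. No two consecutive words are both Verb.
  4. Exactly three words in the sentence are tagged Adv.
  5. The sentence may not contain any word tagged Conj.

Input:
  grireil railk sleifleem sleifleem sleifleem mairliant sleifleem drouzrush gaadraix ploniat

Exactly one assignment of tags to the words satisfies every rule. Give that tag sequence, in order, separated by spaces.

Adv Adv Noun Noun Noun Verb Noun Adv Verb Det

Candidates per position — 1:grireil {Conj,Adv}; 2:railk {Conj,Adv}; 3:sleifleem {Noun}; 4:sleifleem {Noun}; 5:sleifleem {Noun}; 6:mairliant {Verb,Conj}; 7:sleifleem {Noun}; 8:drouzrush {Adv}; 9:gaadraix {Verb}; 10:ploniat {Det}.
Position 1: tagging it Conj would leave rule 1 unsatisfiable, so it must be Adv.
Position 2: tagging it Conj would leave rule 4 unsatisfiable, so it must be Adv.
Position 6: tagging it Conj would leave rule 5 unsatisfiable, so it must be Verb.
So the tagging must be: Adv Adv Noun Noun Noun Verb Noun Adv Verb Det.
Checking: rule 1 holds; rule 2 holds; rule 3 holds; rule 4 holds; rule 5 holds.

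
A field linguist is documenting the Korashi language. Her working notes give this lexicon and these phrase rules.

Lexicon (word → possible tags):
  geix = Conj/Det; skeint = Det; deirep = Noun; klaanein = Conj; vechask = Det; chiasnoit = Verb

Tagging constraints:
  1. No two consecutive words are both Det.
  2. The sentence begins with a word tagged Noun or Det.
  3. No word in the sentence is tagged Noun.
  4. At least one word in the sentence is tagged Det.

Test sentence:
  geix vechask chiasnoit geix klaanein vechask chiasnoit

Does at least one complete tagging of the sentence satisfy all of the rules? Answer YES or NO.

Candidates per position — 1:geix {Conj,Det}; 2:vechask {Det}; 3:chiasnoit {Verb}; 4:geix {Conj,Det}; 5:klaanein {Conj}; 6:vechask {Det}; 7:chiasnoit {Verb}.
Every candidate sequence violates at least one rule; no consistent tagging exists.

NO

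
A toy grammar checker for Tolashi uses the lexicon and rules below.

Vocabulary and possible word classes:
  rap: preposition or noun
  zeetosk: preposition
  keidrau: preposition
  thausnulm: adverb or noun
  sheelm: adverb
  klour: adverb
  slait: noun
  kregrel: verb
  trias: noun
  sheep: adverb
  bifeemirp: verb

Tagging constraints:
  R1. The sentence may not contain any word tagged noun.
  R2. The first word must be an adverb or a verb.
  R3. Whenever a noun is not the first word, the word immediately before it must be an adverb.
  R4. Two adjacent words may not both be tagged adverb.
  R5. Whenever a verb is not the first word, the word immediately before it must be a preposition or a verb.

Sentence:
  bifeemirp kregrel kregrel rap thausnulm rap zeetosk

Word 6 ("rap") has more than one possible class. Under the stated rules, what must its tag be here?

Candidates per position — 1:bifeemirp {verb}; 2:kregrel {verb}; 3:kregrel {verb}; 4:rap {preposition,noun}; 5:thausnulm {adverb,noun}; 6:rap {preposition,noun}; 7:zeetosk {preposition}.
Word 4 cannot be noun — rule 1 would then fail for every completion. It is preposition.
Word 5 cannot be noun — rule 1 would then fail for every completion. It is adverb.
Word 6 cannot be noun — rule 1 would then fail for every completion. It is preposition.
So the tagging must be: verb verb verb preposition adverb preposition preposition.
Checking: rule 1 satisfied; rule 2 satisfied; rule 3 satisfied; rule 4 satisfied; rule 5 satisfied.

preposition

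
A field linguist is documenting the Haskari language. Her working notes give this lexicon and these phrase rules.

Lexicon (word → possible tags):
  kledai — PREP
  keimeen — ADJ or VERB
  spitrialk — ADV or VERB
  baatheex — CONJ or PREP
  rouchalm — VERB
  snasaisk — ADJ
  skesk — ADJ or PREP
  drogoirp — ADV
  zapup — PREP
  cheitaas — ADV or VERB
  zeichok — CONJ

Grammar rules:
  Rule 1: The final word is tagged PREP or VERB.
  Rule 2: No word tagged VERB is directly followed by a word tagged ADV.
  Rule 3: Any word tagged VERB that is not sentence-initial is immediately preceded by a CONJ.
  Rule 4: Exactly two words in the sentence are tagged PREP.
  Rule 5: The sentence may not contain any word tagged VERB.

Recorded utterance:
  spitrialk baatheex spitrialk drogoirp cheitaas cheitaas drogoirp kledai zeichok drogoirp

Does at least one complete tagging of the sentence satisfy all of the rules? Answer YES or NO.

NO

Candidates per position — 1:spitrialk {ADV,VERB}; 2:baatheex {CONJ,PREP}; 3:spitrialk {ADV,VERB}; 4:drogoirp {ADV}; 5:cheitaas {ADV,VERB}; 6:cheitaas {ADV,VERB}; 7:drogoirp {ADV}; 8:kledai {PREP}; 9:zeichok {CONJ}; 10:drogoirp {ADV}.
Rule 1 cannot be satisfied by any choice of tags from the lexicon.
So there is no consistent tagging.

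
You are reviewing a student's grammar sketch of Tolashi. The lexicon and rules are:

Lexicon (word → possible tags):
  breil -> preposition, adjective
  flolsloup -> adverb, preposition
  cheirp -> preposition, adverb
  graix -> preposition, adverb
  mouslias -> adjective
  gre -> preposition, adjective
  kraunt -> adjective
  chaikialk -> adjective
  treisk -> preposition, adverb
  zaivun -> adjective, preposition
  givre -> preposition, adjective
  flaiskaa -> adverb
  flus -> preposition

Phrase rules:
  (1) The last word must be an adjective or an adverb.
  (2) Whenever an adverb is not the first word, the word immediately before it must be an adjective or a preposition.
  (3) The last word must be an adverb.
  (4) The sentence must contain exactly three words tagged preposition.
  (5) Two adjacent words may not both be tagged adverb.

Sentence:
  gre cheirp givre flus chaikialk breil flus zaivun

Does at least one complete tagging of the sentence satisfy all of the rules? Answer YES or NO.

Candidates per position — 1:gre {preposition,adjective}; 2:cheirp {preposition,adverb}; 3:givre {preposition,adjective}; 4:flus {preposition}; 5:chaikialk {adjective}; 6:breil {preposition,adjective}; 7:flus {preposition}; 8:zaivun {adjective,preposition}.
Rule 3 cannot be satisfied by any choice of tags from the lexicon.
So there is no consistent tagging.

NO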